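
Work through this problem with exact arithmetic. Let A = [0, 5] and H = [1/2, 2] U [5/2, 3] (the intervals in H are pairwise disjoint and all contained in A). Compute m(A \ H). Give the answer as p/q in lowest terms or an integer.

The ambient interval has length m(A) = 5 - 0 = 5.
Since the holes are disjoint and sit inside A, by finite additivity
  m(H) = sum_i (b_i - a_i), and m(A \ H) = m(A) - m(H).
Computing the hole measures:
  m(H_1) = 2 - 1/2 = 3/2.
  m(H_2) = 3 - 5/2 = 1/2.
Summed: m(H) = 3/2 + 1/2 = 2.
So m(A \ H) = 5 - 2 = 3.

3


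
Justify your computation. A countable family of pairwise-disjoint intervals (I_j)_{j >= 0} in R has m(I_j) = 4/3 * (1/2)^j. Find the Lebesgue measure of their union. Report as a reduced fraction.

By countable additivity of the Lebesgue measure on pairwise disjoint measurable sets,
  m(union_{j >= 0} I_j) = sum_{j >= 0} m(I_j) = sum_{j >= 0} a * r^j,
  with a = 4/3 and r = 1/2.
Since 0 < r = 1/2 < 1, the geometric series converges:
  sum_{j >= 0} a * r^j = a / (1 - r).
  = 4/3 / (1 - 1/2)
  = 4/3 / (1/2)
  = 8/3.

8/3


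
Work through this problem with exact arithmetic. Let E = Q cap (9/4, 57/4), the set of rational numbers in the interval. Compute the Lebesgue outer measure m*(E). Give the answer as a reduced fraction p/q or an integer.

E = Q cap (9/4, 57/4) is a subset of Q, which is countable. Enumerate Q = {q_1, q_2, ...}; for any eps > 0, cover q_k by the open interval (q_k - eps/2^(k+1), q_k + eps/2^(k+1)), of length eps/2^k. The total cover length is sum_{k>=1} eps/2^k = eps. Hence m*(E) <= m*(Q) <= eps for every eps > 0, and since outer measure is non-negative, m*(E) = 0.

0


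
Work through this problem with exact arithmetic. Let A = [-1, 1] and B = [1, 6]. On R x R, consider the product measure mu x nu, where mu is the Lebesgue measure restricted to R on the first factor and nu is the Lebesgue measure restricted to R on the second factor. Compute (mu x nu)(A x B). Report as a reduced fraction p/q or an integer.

For a measurable rectangle A x B, the product measure satisfies
  (mu x nu)(A x B) = mu(A) * nu(B).
  mu(A) = 2.
  nu(B) = 5.
  (mu x nu)(A x B) = 2 * 5 = 10.

10


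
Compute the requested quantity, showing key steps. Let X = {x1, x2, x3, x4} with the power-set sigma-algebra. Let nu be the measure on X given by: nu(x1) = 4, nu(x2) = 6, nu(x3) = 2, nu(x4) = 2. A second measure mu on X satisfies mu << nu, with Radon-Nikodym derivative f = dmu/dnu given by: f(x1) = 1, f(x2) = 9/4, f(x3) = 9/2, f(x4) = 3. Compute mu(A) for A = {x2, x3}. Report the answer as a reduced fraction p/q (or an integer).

By the defining property of the Radon-Nikodym derivative, for every measurable set A,
  mu(A) = integral_A f dnu.
Since nu is a discrete measure concentrated on the atoms of X, the integral over A reduces to the sum
  mu(A) = sum_{x in A} f(x) * nu({x}).
Computing each term:
  x2: f(x2) * nu(x2) = 9/4 * 6 = 27/2.
  x3: f(x3) * nu(x3) = 9/2 * 2 = 9.
Summing: mu(A) = 27/2 + 9 = 45/2.

45/2


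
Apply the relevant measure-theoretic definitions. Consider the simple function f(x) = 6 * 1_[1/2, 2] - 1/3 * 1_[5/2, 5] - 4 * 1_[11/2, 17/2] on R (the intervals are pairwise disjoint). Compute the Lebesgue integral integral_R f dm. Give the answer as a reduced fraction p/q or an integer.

For a simple function f = sum_i c_i * 1_{A_i} with disjoint A_i,
  integral f dm = sum_i c_i * m(A_i).
Lengths of the A_i:
  m(A_1) = 2 - 1/2 = 3/2.
  m(A_2) = 5 - 5/2 = 5/2.
  m(A_3) = 17/2 - 11/2 = 3.
Contributions c_i * m(A_i):
  (6) * (3/2) = 9.
  (-1/3) * (5/2) = -5/6.
  (-4) * (3) = -12.
Total: 9 - 5/6 - 12 = -23/6.

-23/6


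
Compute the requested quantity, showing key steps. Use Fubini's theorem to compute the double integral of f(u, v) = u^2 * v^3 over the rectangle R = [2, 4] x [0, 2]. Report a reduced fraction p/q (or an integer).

f(u, v) is a tensor product of a function of u and a function of v, and both factors are bounded continuous (hence Lebesgue integrable) on the rectangle, so Fubini's theorem applies:
  integral_R f d(m x m) = (integral_a1^b1 u^2 du) * (integral_a2^b2 v^3 dv).
Inner integral in u: integral_{2}^{4} u^2 du = (4^3 - 2^3)/3
  = 56/3.
Inner integral in v: integral_{0}^{2} v^3 dv = (2^4 - 0^4)/4
  = 4.
Product: (56/3) * (4) = 224/3.

224/3


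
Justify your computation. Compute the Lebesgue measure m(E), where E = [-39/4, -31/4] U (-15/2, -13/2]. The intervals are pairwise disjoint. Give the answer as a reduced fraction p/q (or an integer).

For pairwise disjoint intervals, m(union_i I_i) = sum_i m(I_i),
and m is invariant under swapping open/closed endpoints (single points have measure 0).
So m(E) = sum_i (b_i - a_i).
  I_1 has length -31/4 - (-39/4) = 2.
  I_2 has length -13/2 - (-15/2) = 1.
Summing:
  m(E) = 2 + 1 = 3.

3


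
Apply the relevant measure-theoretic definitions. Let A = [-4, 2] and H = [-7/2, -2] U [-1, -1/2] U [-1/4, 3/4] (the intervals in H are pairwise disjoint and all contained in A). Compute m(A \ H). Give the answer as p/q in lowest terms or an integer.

The ambient interval has length m(A) = 2 - (-4) = 6.
Since the holes are disjoint and sit inside A, by finite additivity
  m(H) = sum_i (b_i - a_i), and m(A \ H) = m(A) - m(H).
Computing the hole measures:
  m(H_1) = -2 - (-7/2) = 3/2.
  m(H_2) = -1/2 - (-1) = 1/2.
  m(H_3) = 3/4 - (-1/4) = 1.
Summed: m(H) = 3/2 + 1/2 + 1 = 3.
So m(A \ H) = 6 - 3 = 3.

3


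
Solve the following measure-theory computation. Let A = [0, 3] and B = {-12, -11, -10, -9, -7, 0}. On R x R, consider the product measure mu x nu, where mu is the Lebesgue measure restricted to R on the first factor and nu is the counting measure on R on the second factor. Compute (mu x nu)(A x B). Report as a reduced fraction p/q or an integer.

For a measurable rectangle A x B, the product measure satisfies
  (mu x nu)(A x B) = mu(A) * nu(B).
  mu(A) = 3.
  nu(B) = 6.
  (mu x nu)(A x B) = 3 * 6 = 18.

18


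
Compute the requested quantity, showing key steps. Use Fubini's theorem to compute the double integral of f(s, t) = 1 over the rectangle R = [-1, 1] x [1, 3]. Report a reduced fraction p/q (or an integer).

f(s, t) is a tensor product of a function of s and a function of t, and both factors are bounded continuous (hence Lebesgue integrable) on the rectangle, so Fubini's theorem applies:
  integral_R f d(m x m) = (integral_a1^b1 1 ds) * (integral_a2^b2 1 dt).
Inner integral in s: integral_{-1}^{1} 1 ds = (1^1 - (-1)^1)/1
  = 2.
Inner integral in t: integral_{1}^{3} 1 dt = (3^1 - 1^1)/1
  = 2.
Product: (2) * (2) = 4.

4


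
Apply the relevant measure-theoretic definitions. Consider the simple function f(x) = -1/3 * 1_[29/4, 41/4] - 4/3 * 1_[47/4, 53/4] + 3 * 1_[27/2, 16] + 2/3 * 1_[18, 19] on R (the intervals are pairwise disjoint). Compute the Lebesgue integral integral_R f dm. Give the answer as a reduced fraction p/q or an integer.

For a simple function f = sum_i c_i * 1_{A_i} with disjoint A_i,
  integral f dm = sum_i c_i * m(A_i).
Lengths of the A_i:
  m(A_1) = 41/4 - 29/4 = 3.
  m(A_2) = 53/4 - 47/4 = 3/2.
  m(A_3) = 16 - 27/2 = 5/2.
  m(A_4) = 19 - 18 = 1.
Contributions c_i * m(A_i):
  (-1/3) * (3) = -1.
  (-4/3) * (3/2) = -2.
  (3) * (5/2) = 15/2.
  (2/3) * (1) = 2/3.
Total: -1 - 2 + 15/2 + 2/3 = 31/6.

31/6


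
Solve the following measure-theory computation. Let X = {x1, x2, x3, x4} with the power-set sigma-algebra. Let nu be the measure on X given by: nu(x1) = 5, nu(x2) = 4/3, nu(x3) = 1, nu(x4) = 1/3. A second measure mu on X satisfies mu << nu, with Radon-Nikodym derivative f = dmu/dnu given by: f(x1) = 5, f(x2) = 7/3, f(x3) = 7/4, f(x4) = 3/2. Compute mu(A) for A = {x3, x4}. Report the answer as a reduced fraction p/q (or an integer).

By the defining property of the Radon-Nikodym derivative, for every measurable set A,
  mu(A) = integral_A f dnu.
Since nu is a discrete measure concentrated on the atoms of X, the integral over A reduces to the sum
  mu(A) = sum_{x in A} f(x) * nu({x}).
Computing each term:
  x3: f(x3) * nu(x3) = 7/4 * 1 = 7/4.
  x4: f(x4) * nu(x4) = 3/2 * 1/3 = 1/2.
Summing: mu(A) = 7/4 + 1/2 = 9/4.

9/4


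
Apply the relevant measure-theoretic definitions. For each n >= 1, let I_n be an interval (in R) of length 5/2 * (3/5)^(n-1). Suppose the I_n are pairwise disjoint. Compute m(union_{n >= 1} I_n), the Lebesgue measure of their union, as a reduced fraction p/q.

By countable additivity of the Lebesgue measure on pairwise disjoint measurable sets,
  m(union_{n >= 1} I_n) = sum_{n >= 1} m(I_n) = sum_{n >= 1} a * r^(n-1),
  with a = 5/2 and r = 3/5.
Since 0 < r = 3/5 < 1, the geometric series converges:
  sum_{n >= 1} a * r^(n-1) = a / (1 - r).
  = 5/2 / (1 - 3/5)
  = 5/2 / (2/5)
  = 25/4.

25/4


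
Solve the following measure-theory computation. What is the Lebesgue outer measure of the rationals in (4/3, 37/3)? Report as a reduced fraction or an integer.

E = Q cap (4/3, 37/3) is a subset of Q, which is countable. Enumerate Q = {q_1, q_2, ...}; for any eps > 0, cover q_k by the open interval (q_k - eps/2^(k+1), q_k + eps/2^(k+1)), of length eps/2^k. The total cover length is sum_{k>=1} eps/2^k = eps. Hence m*(E) <= m*(Q) <= eps for every eps > 0, and since outer measure is non-negative, m*(E) = 0.

0


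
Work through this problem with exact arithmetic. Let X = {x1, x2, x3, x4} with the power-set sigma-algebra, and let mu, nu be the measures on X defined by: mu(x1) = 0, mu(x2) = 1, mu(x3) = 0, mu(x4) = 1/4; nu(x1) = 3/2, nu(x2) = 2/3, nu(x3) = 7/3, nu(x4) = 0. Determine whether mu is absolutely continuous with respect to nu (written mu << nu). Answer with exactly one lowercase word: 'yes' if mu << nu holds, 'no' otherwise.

mu << nu means: every nu-null measurable set is also mu-null; equivalently, for every atom x, if nu({x}) = 0 then mu({x}) = 0.
Checking each atom:
  x1: nu = 3/2 > 0 -> no constraint.
  x2: nu = 2/3 > 0 -> no constraint.
  x3: nu = 7/3 > 0 -> no constraint.
  x4: nu = 0, mu = 1/4 > 0 -> violates mu << nu.
The atom(s) x4 violate the condition (nu = 0 but mu > 0). Therefore mu is NOT absolutely continuous w.r.t. nu.

no


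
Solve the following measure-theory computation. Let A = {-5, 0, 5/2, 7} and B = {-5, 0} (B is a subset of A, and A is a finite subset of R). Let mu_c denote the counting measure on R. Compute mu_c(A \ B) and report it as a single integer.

Counting measure assigns mu_c(E) = |E| (number of elements) when E is finite. For B subset A, A \ B is the set of elements of A not in B, so |A \ B| = |A| - |B|.
|A| = 4, |B| = 2, so mu_c(A \ B) = 4 - 2 = 2.

2


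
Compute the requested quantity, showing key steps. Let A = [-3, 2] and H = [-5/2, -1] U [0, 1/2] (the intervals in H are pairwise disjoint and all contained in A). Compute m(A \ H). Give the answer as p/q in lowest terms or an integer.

The ambient interval has length m(A) = 2 - (-3) = 5.
Since the holes are disjoint and sit inside A, by finite additivity
  m(H) = sum_i (b_i - a_i), and m(A \ H) = m(A) - m(H).
Computing the hole measures:
  m(H_1) = -1 - (-5/2) = 3/2.
  m(H_2) = 1/2 - 0 = 1/2.
Summed: m(H) = 3/2 + 1/2 = 2.
So m(A \ H) = 5 - 2 = 3.

3


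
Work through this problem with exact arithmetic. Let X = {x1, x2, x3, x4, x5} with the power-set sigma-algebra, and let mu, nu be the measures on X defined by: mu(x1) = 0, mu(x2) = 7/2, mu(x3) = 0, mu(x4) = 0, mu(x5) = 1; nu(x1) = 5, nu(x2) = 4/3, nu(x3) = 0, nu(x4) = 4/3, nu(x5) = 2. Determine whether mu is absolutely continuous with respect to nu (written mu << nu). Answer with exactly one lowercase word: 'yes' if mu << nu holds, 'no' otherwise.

mu << nu means: every nu-null measurable set is also mu-null; equivalently, for every atom x, if nu({x}) = 0 then mu({x}) = 0.
Checking each atom:
  x1: nu = 5 > 0 -> no constraint.
  x2: nu = 4/3 > 0 -> no constraint.
  x3: nu = 0, mu = 0 -> consistent with mu << nu.
  x4: nu = 4/3 > 0 -> no constraint.
  x5: nu = 2 > 0 -> no constraint.
No atom violates the condition. Therefore mu << nu.

yes


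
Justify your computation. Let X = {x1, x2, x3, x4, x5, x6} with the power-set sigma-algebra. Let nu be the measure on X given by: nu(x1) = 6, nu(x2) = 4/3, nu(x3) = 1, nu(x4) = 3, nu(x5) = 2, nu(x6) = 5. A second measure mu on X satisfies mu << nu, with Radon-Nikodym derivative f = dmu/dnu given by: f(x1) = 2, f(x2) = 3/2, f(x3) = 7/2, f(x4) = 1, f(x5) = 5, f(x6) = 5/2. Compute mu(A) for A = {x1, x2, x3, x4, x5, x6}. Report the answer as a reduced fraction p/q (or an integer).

By the defining property of the Radon-Nikodym derivative, for every measurable set A,
  mu(A) = integral_A f dnu.
Since nu is a discrete measure concentrated on the atoms of X, the integral over A reduces to the sum
  mu(A) = sum_{x in A} f(x) * nu({x}).
Computing each term:
  x1: f(x1) * nu(x1) = 2 * 6 = 12.
  x2: f(x2) * nu(x2) = 3/2 * 4/3 = 2.
  x3: f(x3) * nu(x3) = 7/2 * 1 = 7/2.
  x4: f(x4) * nu(x4) = 1 * 3 = 3.
  x5: f(x5) * nu(x5) = 5 * 2 = 10.
  x6: f(x6) * nu(x6) = 5/2 * 5 = 25/2.
Summing: mu(A) = 12 + 2 + 7/2 + 3 + 10 + 25/2 = 43.

43


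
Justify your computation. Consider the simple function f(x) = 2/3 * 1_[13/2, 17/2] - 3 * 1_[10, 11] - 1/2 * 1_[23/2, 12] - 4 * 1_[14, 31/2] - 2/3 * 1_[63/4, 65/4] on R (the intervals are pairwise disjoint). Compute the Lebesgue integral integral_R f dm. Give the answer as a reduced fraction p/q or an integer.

For a simple function f = sum_i c_i * 1_{A_i} with disjoint A_i,
  integral f dm = sum_i c_i * m(A_i).
Lengths of the A_i:
  m(A_1) = 17/2 - 13/2 = 2.
  m(A_2) = 11 - 10 = 1.
  m(A_3) = 12 - 23/2 = 1/2.
  m(A_4) = 31/2 - 14 = 3/2.
  m(A_5) = 65/4 - 63/4 = 1/2.
Contributions c_i * m(A_i):
  (2/3) * (2) = 4/3.
  (-3) * (1) = -3.
  (-1/2) * (1/2) = -1/4.
  (-4) * (3/2) = -6.
  (-2/3) * (1/2) = -1/3.
Total: 4/3 - 3 - 1/4 - 6 - 1/3 = -33/4.

-33/4


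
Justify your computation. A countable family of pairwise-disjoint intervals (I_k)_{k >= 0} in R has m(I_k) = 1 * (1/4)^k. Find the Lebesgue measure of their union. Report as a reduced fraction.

By countable additivity of the Lebesgue measure on pairwise disjoint measurable sets,
  m(union_{k >= 0} I_k) = sum_{k >= 0} m(I_k) = sum_{k >= 0} a * r^k,
  with a = 1 and r = 1/4.
Since 0 < r = 1/4 < 1, the geometric series converges:
  sum_{k >= 0} a * r^k = a / (1 - r).
  = 1 / (1 - 1/4)
  = 1 / (3/4)
  = 4/3.

4/3


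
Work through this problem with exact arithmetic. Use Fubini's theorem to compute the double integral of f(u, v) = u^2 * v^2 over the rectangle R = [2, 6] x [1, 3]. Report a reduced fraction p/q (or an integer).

f(u, v) is a tensor product of a function of u and a function of v, and both factors are bounded continuous (hence Lebesgue integrable) on the rectangle, so Fubini's theorem applies:
  integral_R f d(m x m) = (integral_a1^b1 u^2 du) * (integral_a2^b2 v^2 dv).
Inner integral in u: integral_{2}^{6} u^2 du = (6^3 - 2^3)/3
  = 208/3.
Inner integral in v: integral_{1}^{3} v^2 dv = (3^3 - 1^3)/3
  = 26/3.
Product: (208/3) * (26/3) = 5408/9.

5408/9


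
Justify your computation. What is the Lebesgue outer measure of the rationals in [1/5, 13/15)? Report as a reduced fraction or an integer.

The set Q cap [1/5, 13/15) is countable (a subset of the countable set Q). Lebesgue outer measure of any countable set is 0: each singleton {q} has m*({q}) = 0, and by countable subadditivity m*(union_k {q_k}) <= sum_k m*({q_k}) = sum_k 0 = 0. The reverse inequality m*(E) >= 0 is automatic. So m*(Q cap [1/5, 13/15)) = 0.

0


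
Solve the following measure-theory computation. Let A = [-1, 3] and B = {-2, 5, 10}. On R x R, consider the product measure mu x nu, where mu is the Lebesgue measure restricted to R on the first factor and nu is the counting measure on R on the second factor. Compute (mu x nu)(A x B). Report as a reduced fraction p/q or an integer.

For a measurable rectangle A x B, the product measure satisfies
  (mu x nu)(A x B) = mu(A) * nu(B).
  mu(A) = 4.
  nu(B) = 3.
  (mu x nu)(A x B) = 4 * 3 = 12.

12


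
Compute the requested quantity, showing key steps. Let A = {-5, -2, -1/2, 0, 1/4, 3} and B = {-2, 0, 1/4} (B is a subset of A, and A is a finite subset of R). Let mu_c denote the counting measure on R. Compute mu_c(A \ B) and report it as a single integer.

Counting measure assigns mu_c(E) = |E| (number of elements) when E is finite. For B subset A, A \ B is the set of elements of A not in B, so |A \ B| = |A| - |B|.
|A| = 6, |B| = 3, so mu_c(A \ B) = 6 - 3 = 3.

3


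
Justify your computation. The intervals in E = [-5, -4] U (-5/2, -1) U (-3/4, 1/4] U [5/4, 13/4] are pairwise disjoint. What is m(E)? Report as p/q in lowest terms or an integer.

For pairwise disjoint intervals, m(union_i I_i) = sum_i m(I_i),
and m is invariant under swapping open/closed endpoints (single points have measure 0).
So m(E) = sum_i (b_i - a_i).
  I_1 has length -4 - (-5) = 1.
  I_2 has length -1 - (-5/2) = 3/2.
  I_3 has length 1/4 - (-3/4) = 1.
  I_4 has length 13/4 - 5/4 = 2.
Summing:
  m(E) = 1 + 3/2 + 1 + 2 = 11/2.

11/2


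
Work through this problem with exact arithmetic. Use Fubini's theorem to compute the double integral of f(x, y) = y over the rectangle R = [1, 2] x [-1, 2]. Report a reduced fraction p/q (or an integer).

f(x, y) is a tensor product of a function of x and a function of y, and both factors are bounded continuous (hence Lebesgue integrable) on the rectangle, so Fubini's theorem applies:
  integral_R f d(m x m) = (integral_a1^b1 1 dx) * (integral_a2^b2 y dy).
Inner integral in x: integral_{1}^{2} 1 dx = (2^1 - 1^1)/1
  = 1.
Inner integral in y: integral_{-1}^{2} y dy = (2^2 - (-1)^2)/2
  = 3/2.
Product: (1) * (3/2) = 3/2.

3/2


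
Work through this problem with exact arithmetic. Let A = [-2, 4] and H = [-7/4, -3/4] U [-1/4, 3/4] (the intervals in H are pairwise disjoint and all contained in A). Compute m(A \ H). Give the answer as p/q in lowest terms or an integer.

The ambient interval has length m(A) = 4 - (-2) = 6.
Since the holes are disjoint and sit inside A, by finite additivity
  m(H) = sum_i (b_i - a_i), and m(A \ H) = m(A) - m(H).
Computing the hole measures:
  m(H_1) = -3/4 - (-7/4) = 1.
  m(H_2) = 3/4 - (-1/4) = 1.
Summed: m(H) = 1 + 1 = 2.
So m(A \ H) = 6 - 2 = 4.

4


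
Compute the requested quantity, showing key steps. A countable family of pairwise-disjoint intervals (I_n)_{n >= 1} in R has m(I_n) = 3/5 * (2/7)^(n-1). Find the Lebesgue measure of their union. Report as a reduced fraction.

By countable additivity of the Lebesgue measure on pairwise disjoint measurable sets,
  m(union_{n >= 1} I_n) = sum_{n >= 1} m(I_n) = sum_{n >= 1} a * r^(n-1),
  with a = 3/5 and r = 2/7.
Since 0 < r = 2/7 < 1, the geometric series converges:
  sum_{n >= 1} a * r^(n-1) = a / (1 - r).
  = 3/5 / (1 - 2/7)
  = 3/5 / (5/7)
  = 21/25.

21/25


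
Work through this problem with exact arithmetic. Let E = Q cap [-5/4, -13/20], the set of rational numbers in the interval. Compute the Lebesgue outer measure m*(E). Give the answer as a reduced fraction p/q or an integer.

E = Q cap [-5/4, -13/20] is a subset of Q, which is countable. Enumerate Q = {q_1, q_2, ...}; for any eps > 0, cover q_k by the open interval (q_k - eps/2^(k+1), q_k + eps/2^(k+1)), of length eps/2^k. The total cover length is sum_{k>=1} eps/2^k = eps. Hence m*(E) <= m*(Q) <= eps for every eps > 0, and since outer measure is non-negative, m*(E) = 0.

0


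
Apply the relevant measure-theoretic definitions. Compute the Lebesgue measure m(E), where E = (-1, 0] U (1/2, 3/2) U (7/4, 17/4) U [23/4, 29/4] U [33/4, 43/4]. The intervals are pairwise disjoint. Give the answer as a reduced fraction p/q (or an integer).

For pairwise disjoint intervals, m(union_i I_i) = sum_i m(I_i),
and m is invariant under swapping open/closed endpoints (single points have measure 0).
So m(E) = sum_i (b_i - a_i).
  I_1 has length 0 - (-1) = 1.
  I_2 has length 3/2 - 1/2 = 1.
  I_3 has length 17/4 - 7/4 = 5/2.
  I_4 has length 29/4 - 23/4 = 3/2.
  I_5 has length 43/4 - 33/4 = 5/2.
Summing:
  m(E) = 1 + 1 + 5/2 + 3/2 + 5/2 = 17/2.

17/2


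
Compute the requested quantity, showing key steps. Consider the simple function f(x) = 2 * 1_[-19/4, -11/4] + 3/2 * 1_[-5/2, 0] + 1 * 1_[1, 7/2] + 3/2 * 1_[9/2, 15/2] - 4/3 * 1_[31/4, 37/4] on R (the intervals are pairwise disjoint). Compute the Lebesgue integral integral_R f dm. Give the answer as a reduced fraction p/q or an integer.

For a simple function f = sum_i c_i * 1_{A_i} with disjoint A_i,
  integral f dm = sum_i c_i * m(A_i).
Lengths of the A_i:
  m(A_1) = -11/4 - (-19/4) = 2.
  m(A_2) = 0 - (-5/2) = 5/2.
  m(A_3) = 7/2 - 1 = 5/2.
  m(A_4) = 15/2 - 9/2 = 3.
  m(A_5) = 37/4 - 31/4 = 3/2.
Contributions c_i * m(A_i):
  (2) * (2) = 4.
  (3/2) * (5/2) = 15/4.
  (1) * (5/2) = 5/2.
  (3/2) * (3) = 9/2.
  (-4/3) * (3/2) = -2.
Total: 4 + 15/4 + 5/2 + 9/2 - 2 = 51/4.

51/4


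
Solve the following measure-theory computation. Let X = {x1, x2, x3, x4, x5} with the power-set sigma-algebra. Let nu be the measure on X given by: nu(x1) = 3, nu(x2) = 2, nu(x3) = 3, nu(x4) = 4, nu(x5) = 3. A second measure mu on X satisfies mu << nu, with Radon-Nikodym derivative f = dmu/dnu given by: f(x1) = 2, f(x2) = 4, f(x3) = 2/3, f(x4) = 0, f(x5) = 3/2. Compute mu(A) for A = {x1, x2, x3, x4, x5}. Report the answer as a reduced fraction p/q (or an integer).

By the defining property of the Radon-Nikodym derivative, for every measurable set A,
  mu(A) = integral_A f dnu.
Since nu is a discrete measure concentrated on the atoms of X, the integral over A reduces to the sum
  mu(A) = sum_{x in A} f(x) * nu({x}).
Computing each term:
  x1: f(x1) * nu(x1) = 2 * 3 = 6.
  x2: f(x2) * nu(x2) = 4 * 2 = 8.
  x3: f(x3) * nu(x3) = 2/3 * 3 = 2.
  x4: f(x4) * nu(x4) = 0 * 4 = 0.
  x5: f(x5) * nu(x5) = 3/2 * 3 = 9/2.
Summing: mu(A) = 6 + 8 + 2 + 0 + 9/2 = 41/2.

41/2


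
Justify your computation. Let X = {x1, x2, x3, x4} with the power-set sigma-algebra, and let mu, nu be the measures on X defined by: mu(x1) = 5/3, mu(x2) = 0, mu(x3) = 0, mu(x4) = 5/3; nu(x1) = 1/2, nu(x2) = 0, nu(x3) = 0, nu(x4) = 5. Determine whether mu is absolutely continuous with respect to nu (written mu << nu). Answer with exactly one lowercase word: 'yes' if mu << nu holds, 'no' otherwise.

mu << nu means: every nu-null measurable set is also mu-null; equivalently, for every atom x, if nu({x}) = 0 then mu({x}) = 0.
Checking each atom:
  x1: nu = 1/2 > 0 -> no constraint.
  x2: nu = 0, mu = 0 -> consistent with mu << nu.
  x3: nu = 0, mu = 0 -> consistent with mu << nu.
  x4: nu = 5 > 0 -> no constraint.
No atom violates the condition. Therefore mu << nu.

yes


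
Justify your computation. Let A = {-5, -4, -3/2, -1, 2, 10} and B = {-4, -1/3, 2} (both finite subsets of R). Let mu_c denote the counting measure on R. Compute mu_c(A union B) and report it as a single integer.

Counting measure on a finite set equals cardinality. By inclusion-exclusion, |A union B| = |A| + |B| - |A cap B|.
|A| = 6, |B| = 3, |A cap B| = 2.
So mu_c(A union B) = 6 + 3 - 2 = 7.

7


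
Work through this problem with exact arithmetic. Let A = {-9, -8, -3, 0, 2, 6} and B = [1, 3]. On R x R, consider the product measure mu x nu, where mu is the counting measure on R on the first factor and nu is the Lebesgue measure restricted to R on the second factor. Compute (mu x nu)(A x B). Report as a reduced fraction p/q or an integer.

For a measurable rectangle A x B, the product measure satisfies
  (mu x nu)(A x B) = mu(A) * nu(B).
  mu(A) = 6.
  nu(B) = 2.
  (mu x nu)(A x B) = 6 * 2 = 12.

12


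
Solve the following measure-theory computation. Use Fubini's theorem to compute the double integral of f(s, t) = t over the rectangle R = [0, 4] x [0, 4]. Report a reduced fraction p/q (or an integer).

f(s, t) is a tensor product of a function of s and a function of t, and both factors are bounded continuous (hence Lebesgue integrable) on the rectangle, so Fubini's theorem applies:
  integral_R f d(m x m) = (integral_a1^b1 1 ds) * (integral_a2^b2 t dt).
Inner integral in s: integral_{0}^{4} 1 ds = (4^1 - 0^1)/1
  = 4.
Inner integral in t: integral_{0}^{4} t dt = (4^2 - 0^2)/2
  = 8.
Product: (4) * (8) = 32.

32


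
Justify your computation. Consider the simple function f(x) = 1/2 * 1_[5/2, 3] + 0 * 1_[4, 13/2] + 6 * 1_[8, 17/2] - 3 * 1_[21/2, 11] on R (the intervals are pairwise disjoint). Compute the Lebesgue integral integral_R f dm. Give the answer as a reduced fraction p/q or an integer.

For a simple function f = sum_i c_i * 1_{A_i} with disjoint A_i,
  integral f dm = sum_i c_i * m(A_i).
Lengths of the A_i:
  m(A_1) = 3 - 5/2 = 1/2.
  m(A_2) = 13/2 - 4 = 5/2.
  m(A_3) = 17/2 - 8 = 1/2.
  m(A_4) = 11 - 21/2 = 1/2.
Contributions c_i * m(A_i):
  (1/2) * (1/2) = 1/4.
  (0) * (5/2) = 0.
  (6) * (1/2) = 3.
  (-3) * (1/2) = -3/2.
Total: 1/4 + 0 + 3 - 3/2 = 7/4.

7/4


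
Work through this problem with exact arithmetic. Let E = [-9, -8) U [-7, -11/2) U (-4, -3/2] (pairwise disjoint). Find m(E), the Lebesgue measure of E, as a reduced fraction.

For pairwise disjoint intervals, m(union_i I_i) = sum_i m(I_i),
and m is invariant under swapping open/closed endpoints (single points have measure 0).
So m(E) = sum_i (b_i - a_i).
  I_1 has length -8 - (-9) = 1.
  I_2 has length -11/2 - (-7) = 3/2.
  I_3 has length -3/2 - (-4) = 5/2.
Summing:
  m(E) = 1 + 3/2 + 5/2 = 5.

5


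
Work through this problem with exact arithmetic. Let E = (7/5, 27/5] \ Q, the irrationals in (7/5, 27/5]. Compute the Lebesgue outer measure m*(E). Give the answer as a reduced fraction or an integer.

The interval I = (7/5, 27/5] has m(I) = 27/5 - 7/5 = 4 (endpoints are measure-zero, so open/closed/half-open agree). Write I = (I cap Q) u (I \ Q). The rationals in I are countable, so m*(I cap Q) = 0 (cover each rational by intervals whose total length is arbitrarily small). By countable subadditivity m*(I) <= m*(I cap Q) + m*(I \ Q), hence m*(I \ Q) >= m(I) = 4. The reverse inequality m*(I \ Q) <= m*(I) = 4 is trivial since (I \ Q) is a subset of I. Therefore m*(I \ Q) = 4.

4


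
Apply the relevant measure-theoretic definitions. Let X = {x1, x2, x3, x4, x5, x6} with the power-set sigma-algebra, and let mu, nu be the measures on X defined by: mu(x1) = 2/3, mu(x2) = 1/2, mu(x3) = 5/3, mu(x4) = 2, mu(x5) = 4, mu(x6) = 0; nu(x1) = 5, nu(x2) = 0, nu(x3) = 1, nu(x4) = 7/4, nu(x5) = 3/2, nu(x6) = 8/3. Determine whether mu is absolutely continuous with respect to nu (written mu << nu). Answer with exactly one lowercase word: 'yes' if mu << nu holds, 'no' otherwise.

mu << nu means: every nu-null measurable set is also mu-null; equivalently, for every atom x, if nu({x}) = 0 then mu({x}) = 0.
Checking each atom:
  x1: nu = 5 > 0 -> no constraint.
  x2: nu = 0, mu = 1/2 > 0 -> violates mu << nu.
  x3: nu = 1 > 0 -> no constraint.
  x4: nu = 7/4 > 0 -> no constraint.
  x5: nu = 3/2 > 0 -> no constraint.
  x6: nu = 8/3 > 0 -> no constraint.
The atom(s) x2 violate the condition (nu = 0 but mu > 0). Therefore mu is NOT absolutely continuous w.r.t. nu.

no


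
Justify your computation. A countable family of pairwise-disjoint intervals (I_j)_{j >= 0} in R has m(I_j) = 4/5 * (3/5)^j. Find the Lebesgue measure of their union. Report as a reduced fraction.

By countable additivity of the Lebesgue measure on pairwise disjoint measurable sets,
  m(union_{j >= 0} I_j) = sum_{j >= 0} m(I_j) = sum_{j >= 0} a * r^j,
  with a = 4/5 and r = 3/5.
Since 0 < r = 3/5 < 1, the geometric series converges:
  sum_{j >= 0} a * r^j = a / (1 - r).
  = 4/5 / (1 - 3/5)
  = 4/5 / (2/5)
  = 2.

2


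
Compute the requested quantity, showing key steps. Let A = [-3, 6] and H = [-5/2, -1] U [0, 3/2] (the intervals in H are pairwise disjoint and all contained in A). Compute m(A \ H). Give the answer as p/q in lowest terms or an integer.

The ambient interval has length m(A) = 6 - (-3) = 9.
Since the holes are disjoint and sit inside A, by finite additivity
  m(H) = sum_i (b_i - a_i), and m(A \ H) = m(A) - m(H).
Computing the hole measures:
  m(H_1) = -1 - (-5/2) = 3/2.
  m(H_2) = 3/2 - 0 = 3/2.
Summed: m(H) = 3/2 + 3/2 = 3.
So m(A \ H) = 9 - 3 = 6.

6


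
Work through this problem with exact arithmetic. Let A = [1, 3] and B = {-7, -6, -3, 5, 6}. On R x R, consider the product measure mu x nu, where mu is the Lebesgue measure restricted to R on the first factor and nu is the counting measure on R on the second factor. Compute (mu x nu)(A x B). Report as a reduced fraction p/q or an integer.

For a measurable rectangle A x B, the product measure satisfies
  (mu x nu)(A x B) = mu(A) * nu(B).
  mu(A) = 2.
  nu(B) = 5.
  (mu x nu)(A x B) = 2 * 5 = 10.

10


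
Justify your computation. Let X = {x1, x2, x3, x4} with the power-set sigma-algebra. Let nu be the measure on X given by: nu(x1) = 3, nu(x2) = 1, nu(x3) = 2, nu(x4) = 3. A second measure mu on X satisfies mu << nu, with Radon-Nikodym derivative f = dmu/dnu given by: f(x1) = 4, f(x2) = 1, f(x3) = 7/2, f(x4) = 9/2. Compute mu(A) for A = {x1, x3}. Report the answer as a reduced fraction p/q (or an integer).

By the defining property of the Radon-Nikodym derivative, for every measurable set A,
  mu(A) = integral_A f dnu.
Since nu is a discrete measure concentrated on the atoms of X, the integral over A reduces to the sum
  mu(A) = sum_{x in A} f(x) * nu({x}).
Computing each term:
  x1: f(x1) * nu(x1) = 4 * 3 = 12.
  x3: f(x3) * nu(x3) = 7/2 * 2 = 7.
Summing: mu(A) = 12 + 7 = 19.

19


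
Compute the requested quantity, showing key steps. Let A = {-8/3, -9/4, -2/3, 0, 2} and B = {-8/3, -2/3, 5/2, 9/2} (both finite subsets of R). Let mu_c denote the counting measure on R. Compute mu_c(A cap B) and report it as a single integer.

Counting measure on a finite set equals cardinality. mu_c(A cap B) = |A cap B| (elements appearing in both).
Enumerating the elements of A that also lie in B gives 2 element(s).
So mu_c(A cap B) = 2.

2


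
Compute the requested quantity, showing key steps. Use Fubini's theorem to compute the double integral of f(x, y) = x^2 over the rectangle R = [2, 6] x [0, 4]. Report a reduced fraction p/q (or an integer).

f(x, y) is a tensor product of a function of x and a function of y, and both factors are bounded continuous (hence Lebesgue integrable) on the rectangle, so Fubini's theorem applies:
  integral_R f d(m x m) = (integral_a1^b1 x^2 dx) * (integral_a2^b2 1 dy).
Inner integral in x: integral_{2}^{6} x^2 dx = (6^3 - 2^3)/3
  = 208/3.
Inner integral in y: integral_{0}^{4} 1 dy = (4^1 - 0^1)/1
  = 4.
Product: (208/3) * (4) = 832/3.

832/3


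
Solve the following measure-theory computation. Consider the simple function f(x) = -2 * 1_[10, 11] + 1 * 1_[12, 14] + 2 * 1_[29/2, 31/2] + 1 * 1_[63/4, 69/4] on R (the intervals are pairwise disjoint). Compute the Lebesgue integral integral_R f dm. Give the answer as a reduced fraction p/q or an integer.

For a simple function f = sum_i c_i * 1_{A_i} with disjoint A_i,
  integral f dm = sum_i c_i * m(A_i).
Lengths of the A_i:
  m(A_1) = 11 - 10 = 1.
  m(A_2) = 14 - 12 = 2.
  m(A_3) = 31/2 - 29/2 = 1.
  m(A_4) = 69/4 - 63/4 = 3/2.
Contributions c_i * m(A_i):
  (-2) * (1) = -2.
  (1) * (2) = 2.
  (2) * (1) = 2.
  (1) * (3/2) = 3/2.
Total: -2 + 2 + 2 + 3/2 = 7/2.

7/2


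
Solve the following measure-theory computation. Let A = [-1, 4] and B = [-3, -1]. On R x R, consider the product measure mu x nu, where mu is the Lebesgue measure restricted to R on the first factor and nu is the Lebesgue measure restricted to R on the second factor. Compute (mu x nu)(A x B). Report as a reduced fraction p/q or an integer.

For a measurable rectangle A x B, the product measure satisfies
  (mu x nu)(A x B) = mu(A) * nu(B).
  mu(A) = 5.
  nu(B) = 2.
  (mu x nu)(A x B) = 5 * 2 = 10.

10


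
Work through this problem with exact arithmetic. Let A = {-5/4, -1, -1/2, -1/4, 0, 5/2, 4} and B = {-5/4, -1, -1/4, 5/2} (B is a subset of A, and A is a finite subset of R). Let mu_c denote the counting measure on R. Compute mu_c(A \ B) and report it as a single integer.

Counting measure assigns mu_c(E) = |E| (number of elements) when E is finite. For B subset A, A \ B is the set of elements of A not in B, so |A \ B| = |A| - |B|.
|A| = 7, |B| = 4, so mu_c(A \ B) = 7 - 4 = 3.

3


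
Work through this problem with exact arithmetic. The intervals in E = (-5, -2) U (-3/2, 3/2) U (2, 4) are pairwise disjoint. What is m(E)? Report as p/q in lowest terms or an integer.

For pairwise disjoint intervals, m(union_i I_i) = sum_i m(I_i),
and m is invariant under swapping open/closed endpoints (single points have measure 0).
So m(E) = sum_i (b_i - a_i).
  I_1 has length -2 - (-5) = 3.
  I_2 has length 3/2 - (-3/2) = 3.
  I_3 has length 4 - 2 = 2.
Summing:
  m(E) = 3 + 3 + 2 = 8.

8


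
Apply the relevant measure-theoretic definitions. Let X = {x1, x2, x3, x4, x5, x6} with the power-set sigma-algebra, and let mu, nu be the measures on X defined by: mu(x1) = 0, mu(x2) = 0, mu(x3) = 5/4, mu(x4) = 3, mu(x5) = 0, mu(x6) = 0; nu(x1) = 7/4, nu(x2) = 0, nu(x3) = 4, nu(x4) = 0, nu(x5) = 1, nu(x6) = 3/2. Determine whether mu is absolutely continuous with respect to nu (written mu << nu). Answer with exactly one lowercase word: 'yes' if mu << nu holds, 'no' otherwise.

mu << nu means: every nu-null measurable set is also mu-null; equivalently, for every atom x, if nu({x}) = 0 then mu({x}) = 0.
Checking each atom:
  x1: nu = 7/4 > 0 -> no constraint.
  x2: nu = 0, mu = 0 -> consistent with mu << nu.
  x3: nu = 4 > 0 -> no constraint.
  x4: nu = 0, mu = 3 > 0 -> violates mu << nu.
  x5: nu = 1 > 0 -> no constraint.
  x6: nu = 3/2 > 0 -> no constraint.
The atom(s) x4 violate the condition (nu = 0 but mu > 0). Therefore mu is NOT absolutely continuous w.r.t. nu.

no


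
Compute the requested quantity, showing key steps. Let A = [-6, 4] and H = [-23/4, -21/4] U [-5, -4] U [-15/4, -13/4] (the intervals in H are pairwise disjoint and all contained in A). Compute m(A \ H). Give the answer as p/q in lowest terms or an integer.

The ambient interval has length m(A) = 4 - (-6) = 10.
Since the holes are disjoint and sit inside A, by finite additivity
  m(H) = sum_i (b_i - a_i), and m(A \ H) = m(A) - m(H).
Computing the hole measures:
  m(H_1) = -21/4 - (-23/4) = 1/2.
  m(H_2) = -4 - (-5) = 1.
  m(H_3) = -13/4 - (-15/4) = 1/2.
Summed: m(H) = 1/2 + 1 + 1/2 = 2.
So m(A \ H) = 10 - 2 = 8.

8


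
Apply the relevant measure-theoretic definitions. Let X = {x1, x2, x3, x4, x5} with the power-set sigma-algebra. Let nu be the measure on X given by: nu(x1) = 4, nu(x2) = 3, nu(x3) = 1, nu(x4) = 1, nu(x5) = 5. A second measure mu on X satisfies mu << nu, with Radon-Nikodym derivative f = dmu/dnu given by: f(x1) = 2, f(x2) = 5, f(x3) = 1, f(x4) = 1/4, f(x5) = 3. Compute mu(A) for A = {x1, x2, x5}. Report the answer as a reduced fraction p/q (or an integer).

By the defining property of the Radon-Nikodym derivative, for every measurable set A,
  mu(A) = integral_A f dnu.
Since nu is a discrete measure concentrated on the atoms of X, the integral over A reduces to the sum
  mu(A) = sum_{x in A} f(x) * nu({x}).
Computing each term:
  x1: f(x1) * nu(x1) = 2 * 4 = 8.
  x2: f(x2) * nu(x2) = 5 * 3 = 15.
  x5: f(x5) * nu(x5) = 3 * 5 = 15.
Summing: mu(A) = 8 + 15 + 15 = 38.

38


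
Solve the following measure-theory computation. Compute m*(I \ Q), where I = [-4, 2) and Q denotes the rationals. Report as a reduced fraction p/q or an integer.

The interval I = [-4, 2) has m(I) = 2 - (-4) = 6 (endpoints are measure-zero, so open/closed/half-open agree). Write I = (I cap Q) u (I \ Q). The rationals in I are countable, so m*(I cap Q) = 0 (cover each rational by intervals whose total length is arbitrarily small). By countable subadditivity m*(I) <= m*(I cap Q) + m*(I \ Q), hence m*(I \ Q) >= m(I) = 6. The reverse inequality m*(I \ Q) <= m*(I) = 6 is trivial since (I \ Q) is a subset of I. Therefore m*(I \ Q) = 6.

6


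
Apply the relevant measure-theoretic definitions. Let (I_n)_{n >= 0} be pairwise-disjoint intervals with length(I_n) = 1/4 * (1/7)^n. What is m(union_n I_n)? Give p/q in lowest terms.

By countable additivity of the Lebesgue measure on pairwise disjoint measurable sets,
  m(union_{n >= 0} I_n) = sum_{n >= 0} m(I_n) = sum_{n >= 0} a * r^n,
  with a = 1/4 and r = 1/7.
Since 0 < r = 1/7 < 1, the geometric series converges:
  sum_{n >= 0} a * r^n = a / (1 - r).
  = 1/4 / (1 - 1/7)
  = 1/4 / (6/7)
  = 7/24.

7/24


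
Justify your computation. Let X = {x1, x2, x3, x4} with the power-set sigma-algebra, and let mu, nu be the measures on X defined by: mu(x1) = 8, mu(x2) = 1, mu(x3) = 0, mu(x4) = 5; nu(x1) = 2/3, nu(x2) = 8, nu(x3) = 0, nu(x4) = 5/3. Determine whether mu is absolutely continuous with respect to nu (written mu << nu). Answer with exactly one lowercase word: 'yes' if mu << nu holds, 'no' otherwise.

mu << nu means: every nu-null measurable set is also mu-null; equivalently, for every atom x, if nu({x}) = 0 then mu({x}) = 0.
Checking each atom:
  x1: nu = 2/3 > 0 -> no constraint.
  x2: nu = 8 > 0 -> no constraint.
  x3: nu = 0, mu = 0 -> consistent with mu << nu.
  x4: nu = 5/3 > 0 -> no constraint.
No atom violates the condition. Therefore mu << nu.

yes


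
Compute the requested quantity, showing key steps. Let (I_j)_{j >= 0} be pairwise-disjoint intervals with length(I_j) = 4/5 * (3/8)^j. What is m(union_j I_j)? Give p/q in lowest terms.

By countable additivity of the Lebesgue measure on pairwise disjoint measurable sets,
  m(union_{j >= 0} I_j) = sum_{j >= 0} m(I_j) = sum_{j >= 0} a * r^j,
  with a = 4/5 and r = 3/8.
Since 0 < r = 3/8 < 1, the geometric series converges:
  sum_{j >= 0} a * r^j = a / (1 - r).
  = 4/5 / (1 - 3/8)
  = 4/5 / (5/8)
  = 32/25.

32/25


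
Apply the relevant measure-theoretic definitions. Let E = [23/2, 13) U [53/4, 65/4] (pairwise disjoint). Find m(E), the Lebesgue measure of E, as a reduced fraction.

For pairwise disjoint intervals, m(union_i I_i) = sum_i m(I_i),
and m is invariant under swapping open/closed endpoints (single points have measure 0).
So m(E) = sum_i (b_i - a_i).
  I_1 has length 13 - 23/2 = 3/2.
  I_2 has length 65/4 - 53/4 = 3.
Summing:
  m(E) = 3/2 + 3 = 9/2.

9/2


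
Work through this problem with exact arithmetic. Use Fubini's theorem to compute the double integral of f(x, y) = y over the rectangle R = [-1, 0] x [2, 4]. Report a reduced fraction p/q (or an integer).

f(x, y) is a tensor product of a function of x and a function of y, and both factors are bounded continuous (hence Lebesgue integrable) on the rectangle, so Fubini's theorem applies:
  integral_R f d(m x m) = (integral_a1^b1 1 dx) * (integral_a2^b2 y dy).
Inner integral in x: integral_{-1}^{0} 1 dx = (0^1 - (-1)^1)/1
  = 1.
Inner integral in y: integral_{2}^{4} y dy = (4^2 - 2^2)/2
  = 6.
Product: (1) * (6) = 6.

6


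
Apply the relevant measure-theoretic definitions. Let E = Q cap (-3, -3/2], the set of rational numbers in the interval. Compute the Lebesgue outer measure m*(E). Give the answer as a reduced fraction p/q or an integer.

Q cap (-3, -3/2] is countable; list its elements as q_1, q_2, ... . Fix eps > 0 and cover the k-th point by an interval of length eps * 2^(-k). The cover has total length eps * sum_{k>=1} 2^(-k) = eps, so by definition of outer measure m*(Q cap (-3, -3/2]) <= eps. Since eps was arbitrary and m* >= 0, the outer measure is 0.

0


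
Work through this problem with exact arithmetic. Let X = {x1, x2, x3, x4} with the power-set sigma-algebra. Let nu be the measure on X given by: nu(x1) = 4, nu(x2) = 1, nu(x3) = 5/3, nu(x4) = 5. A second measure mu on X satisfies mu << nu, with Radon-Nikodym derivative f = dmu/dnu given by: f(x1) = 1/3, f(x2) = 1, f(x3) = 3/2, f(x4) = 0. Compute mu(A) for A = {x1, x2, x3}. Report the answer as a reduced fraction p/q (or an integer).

By the defining property of the Radon-Nikodym derivative, for every measurable set A,
  mu(A) = integral_A f dnu.
Since nu is a discrete measure concentrated on the atoms of X, the integral over A reduces to the sum
  mu(A) = sum_{x in A} f(x) * nu({x}).
Computing each term:
  x1: f(x1) * nu(x1) = 1/3 * 4 = 4/3.
  x2: f(x2) * nu(x2) = 1 * 1 = 1.
  x3: f(x3) * nu(x3) = 3/2 * 5/3 = 5/2.
Summing: mu(A) = 4/3 + 1 + 5/2 = 29/6.

29/6


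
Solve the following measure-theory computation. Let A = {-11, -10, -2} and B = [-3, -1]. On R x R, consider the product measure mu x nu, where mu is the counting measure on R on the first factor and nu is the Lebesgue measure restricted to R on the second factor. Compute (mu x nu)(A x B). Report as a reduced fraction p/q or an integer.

For a measurable rectangle A x B, the product measure satisfies
  (mu x nu)(A x B) = mu(A) * nu(B).
  mu(A) = 3.
  nu(B) = 2.
  (mu x nu)(A x B) = 3 * 2 = 6.

6
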